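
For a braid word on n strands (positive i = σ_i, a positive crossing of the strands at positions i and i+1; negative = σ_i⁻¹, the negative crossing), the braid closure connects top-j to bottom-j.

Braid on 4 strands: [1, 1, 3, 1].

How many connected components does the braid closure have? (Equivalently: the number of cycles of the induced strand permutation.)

2

Derivation:
Track the strand permutation on 4 strands, starting from identity.
  step 1: s1 swaps positions 1,2 -> [2 1 3 4]
  step 2: s1 swaps positions 1,2 -> [1 2 3 4]
  step 3: s3 swaps positions 3,4 -> [1 2 4 3]
  step 4: s1 swaps positions 1,2 -> [2 1 4 3]
Final permutation (position -> original strand): [2 1 4 3]
Closure components = cycle count of this permutation = 2.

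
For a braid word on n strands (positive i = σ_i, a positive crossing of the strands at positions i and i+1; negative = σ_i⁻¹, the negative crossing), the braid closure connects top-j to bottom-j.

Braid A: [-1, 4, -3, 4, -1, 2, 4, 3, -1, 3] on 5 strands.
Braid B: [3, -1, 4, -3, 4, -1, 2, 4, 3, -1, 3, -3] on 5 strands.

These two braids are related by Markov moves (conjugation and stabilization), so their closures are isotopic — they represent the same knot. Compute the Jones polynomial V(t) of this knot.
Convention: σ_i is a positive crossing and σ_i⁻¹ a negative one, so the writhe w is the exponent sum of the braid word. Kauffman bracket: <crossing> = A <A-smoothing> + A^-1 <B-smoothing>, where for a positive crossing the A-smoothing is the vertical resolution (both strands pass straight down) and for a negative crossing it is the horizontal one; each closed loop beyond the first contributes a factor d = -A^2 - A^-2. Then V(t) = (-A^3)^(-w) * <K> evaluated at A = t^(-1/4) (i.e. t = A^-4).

-t^5 + t^4 - 2*t^3 + 4*t^2 - 3*t + 4 - 3*t^-1 + 2*t^-2 - t^-3

Derivation:
Markov-equivalent braids have isotopic closures, hence identical knot invariants. Strip the Markov moves from each word to reach a common short braid β, then compute V(t) once on β.
Braid A: s1^-1 s4 s3^-1 s4 s1^-1 s2 s4 s3 s1^-1 s3 on 5 strands has no conjugating prefix/suffix or stabilization to strip; take β = s1^-1 s4 s3^-1 s4 s1^-1 s2 s4 s3 s1^-1 s3.
Braid B: s3 s1^-1 s4 s3^-1 s4 s1^-1 s2 s4 s3 s1^-1 s3 s3^-1 on 5 strands reduces by inverse Markov moves (closure unchanged at each step):
  Deconjugate: the word is γ·β·γ⁻¹ with γ = s3 (prefix) and γ⁻¹ = s3^-1 (suffix); strip both.
Reduced to β = s1^-1 s4 s3^-1 s4 s1^-1 s2 s4 s3 s1^-1 s3 on 5 strands, 10 crossings.
Both give the same β = s1^-1 s4 s3^-1 s4 s1^-1 s2 s4 s3 s1^-1 s3 on 5 strands, so one state sum suffices:
Braid: s1^-1 s4 s3^-1 s4 s1^-1 s2 s4 s3 s1^-1 s3 on 5 strands, 10 crossings.
Writhe w = (#positive) - (#negative) = 6 - 4 = 2.
State-sum expansion of <K>. There are 2^10 = 1024 states.
For each crossing: s=0 is the vertical smoothing, s=1 horizontal. Crossing k contributes A^(sign_k * (1 - 2*s_k)); loop factor d = -A^2 - A^-2.
Tabulate the states by total A-exponent and number of loops L (A-exp: L × count):
  A^10: L=5 ×1
  A^8: L=4 ×7, L=6 ×3
  A^6: L=3 ×18, L=5 ×26, L=7 ×1
  A^4: L=2 ×21, L=4 ×85, L=6 ×14
  A^2: L=1 ×9, L=3 ×137, L=5 ×62, L=7 ×2
  A^0: L=2 ×105, L=4 ×132, L=6 ×15
  A^-2: L=1 ×30, L=3 ×132, L=5 ×47, L=7 ×1
  A^-4: L=2 ×49, L=4 ×65, L=6 ×6
  A^-6: L=3 ×31, L=5 ×14
  A^-8: L=4 ×9, L=6 ×1
  A^-10: L=5 ×1
Each group contributes A^e * Σ count * d^(L-1):
Powers of d = -A^2 - A^-2: d^2 = A^4 + 2 + A^-4; d^3 = -A^6 - 3*A^2 - 3*A^-2 - A^-6; d^4 = A^8 + 4*A^4 + 6 + 4*A^-4 + A^-8; d^5 = -A^10 - 5*A^6 - 10*A^2 - 10*A^-2 - 5*A^-6 - A^-10; d^6 = A^12 + 6*A^8 + 15*A^4 + 20 + 15*A^-4 + 6*A^-8 + A^-12.
  A^10 * (d^4) = A^18 + 4*A^14 + 6*A^10 + 4*A^6 + A^2
  A^8 * (7*d^3 + 3*d^5) = -3*A^18 - 22*A^14 - 51*A^10 - 51*A^6 - 22*A^2 - 3*A^-2
  A^6 * (18*d^2 + 26*d^4 + d^6) = A^18 + 32*A^14 + 137*A^10 + 212*A^6 + 137*A^2 + 32*A^-2 + A^-6
  A^4 * (21*d + 85*d^3 + 14*d^5) = -14*A^14 - 155*A^10 - 416*A^6 - 416*A^2 - 155*A^-2 - 14*A^-6
  A^2 * (9 + 137*d^2 + 62*d^4 + 2*d^6) = 2*A^14 + 74*A^10 + 415*A^6 + 695*A^2 + 415*A^-2 + 74*A^-6 + 2*A^-10
  A^0 * (105*d + 132*d^3 + 15*d^5) = -15*A^10 - 207*A^6 - 651*A^2 - 651*A^-2 - 207*A^-6 - 15*A^-10
  A^-2 * (30 + 132*d^2 + 47*d^4 + d^6) = A^10 + 53*A^6 + 335*A^2 + 596*A^-2 + 335*A^-6 + 53*A^-10 + A^-14
  A^-4 * (49*d + 65*d^3 + 6*d^5) = -6*A^6 - 95*A^2 - 304*A^-2 - 304*A^-6 - 95*A^-10 - 6*A^-14
  A^-6 * (31*d^2 + 14*d^4) = 14*A^2 + 87*A^-2 + 146*A^-6 + 87*A^-10 + 14*A^-14
  A^-8 * (9*d^3 + d^5) = -A^2 - 14*A^-2 - 37*A^-6 - 37*A^-10 - 14*A^-14 - A^-18
  A^-10 * (d^4) = A^-2 + 4*A^-6 + 6*A^-10 + 4*A^-14 + A^-18
Summing the groups: <K> = -A^18 + 2*A^14 - 3*A^10 + 4*A^6 - 3*A^2 + 4*A^-2 - 2*A^-6 + A^-10 - A^-14
Normalise by the writhe: (-A^3)^(-w) = (-A^3)^(-2) = A^-6, so f(A) = A^-6 * <K> = -A^12 + 2*A^8 - 3*A^4 + 4 - 3*A^-4 + 4*A^-8 - 2*A^-12 + A^-16 - A^-20.
Substitute A = t^(-1/4), i.e. A^e → t^(-e/4): V(t) = -t^5 + t^4 - 2*t^3 + 4*t^2 - 3*t + 4 - 3*t^-1 + 2*t^-2 - t^-3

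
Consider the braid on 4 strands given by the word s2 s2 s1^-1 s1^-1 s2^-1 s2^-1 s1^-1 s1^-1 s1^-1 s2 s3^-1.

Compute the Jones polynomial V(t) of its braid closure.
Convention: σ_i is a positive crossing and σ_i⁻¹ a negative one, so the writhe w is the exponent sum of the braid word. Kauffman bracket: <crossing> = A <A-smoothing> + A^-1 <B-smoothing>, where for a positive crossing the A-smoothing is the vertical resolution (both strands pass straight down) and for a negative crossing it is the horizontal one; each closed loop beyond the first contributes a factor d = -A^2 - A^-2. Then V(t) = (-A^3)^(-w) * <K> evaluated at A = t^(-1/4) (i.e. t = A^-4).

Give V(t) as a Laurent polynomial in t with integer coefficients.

The presented braid s2 s2 s1^-1 s1^-1 s2^-1 s2^-1 s1^-1 s1^-1 s1^-1 s2 s3^-1 on 4 strands reduces by inverse Markov moves (closure unchanged at each step):
  Destabilize: the word has the form β·s3^-1 where s3^-1 occurs only as the final letter (β ∈ B_3); drop it and the last strand → 3 strands.
Reduced to β = s2 s2 s1^-1 s1^-1 s2^-1 s2^-1 s1^-1 s1^-1 s1^-1 s2 on 3 strands, 10 crossings.
Compute on β:
Braid: s2 s2 s1^-1 s1^-1 s2^-1 s2^-1 s1^-1 s1^-1 s1^-1 s2 on 3 strands, 10 crossings.
Writhe w = (#positive) - (#negative) = 3 - 7 = -4.
State-sum expansion of <K>. There are 2^10 = 1024 states.
Each crossing splits two ways (0=vertical, 1=horizontal). The state's weight is A^(#A-smoothings - #B-smoothings) * d^(loops - 1).
Tabulate the states by total A-exponent and number of loops L (A-exp: L × count):
  A^10: L=6 ×1
  A^8: L=5 ×10
  A^6: L=4 ×41, L=6 ×4
  A^4: L=3 ×87, L=5 ×32, L=7 ×1
  A^2: L=2 ×97, L=4 ×100, L=6 ×13
  A^0: L=1 ×46, L=3 ×152, L=5 ×52, L=7 ×2
  A^-2: L=2 ×103, L=4 ×96, L=6 ×11
  A^-4: L=1 ×15, L=3 ×79, L=5 ×26
  A^-6: L=2 ×18, L=4 ×26, L=6 ×1
  A^-8: L=3 ×8, L=5 ×2
  A^-10: L=4 ×1
Each group contributes A^e * Σ count * d^(L-1):
Powers of d = -A^2 - A^-2: d^2 = A^4 + 2 + A^-4; d^3 = -A^6 - 3*A^2 - 3*A^-2 - A^-6; d^4 = A^8 + 4*A^4 + 6 + 4*A^-4 + A^-8; d^5 = -A^10 - 5*A^6 - 10*A^2 - 10*A^-2 - 5*A^-6 - A^-10; d^6 = A^12 + 6*A^8 + 15*A^4 + 20 + 15*A^-4 + 6*A^-8 + A^-12.
  A^10 * (d^5) = -A^20 - 5*A^16 - 10*A^12 - 10*A^8 - 5*A^4 - 1
  A^8 * (10*d^4) = 10*A^16 + 40*A^12 + 60*A^8 + 40*A^4 + 10
  A^6 * (41*d^3 + 4*d^5) = -4*A^16 - 61*A^12 - 163*A^8 - 163*A^4 - 61 - 4*A^-4
  A^4 * (87*d^2 + 32*d^4 + d^6) = A^16 + 38*A^12 + 230*A^8 + 386*A^4 + 230 + 38*A^-4 + A^-8
  A^2 * (97*d + 100*d^3 + 13*d^5) = -13*A^12 - 165*A^8 - 527*A^4 - 527 - 165*A^-4 - 13*A^-8
  A^0 * (46 + 152*d^2 + 52*d^4 + 2*d^6) = 2*A^12 + 64*A^8 + 390*A^4 + 702 + 390*A^-4 + 64*A^-8 + 2*A^-12
  A^-2 * (103*d + 96*d^3 + 11*d^5) = -11*A^8 - 151*A^4 - 501 - 501*A^-4 - 151*A^-8 - 11*A^-12
  A^-4 * (15 + 79*d^2 + 26*d^4) = 26*A^4 + 183 + 329*A^-4 + 183*A^-8 + 26*A^-12
  A^-6 * (18*d + 26*d^3 + d^5) = -A^4 - 31 - 106*A^-4 - 106*A^-8 - 31*A^-12 - A^-16
  A^-8 * (8*d^2 + 2*d^4) = 2 + 16*A^-4 + 28*A^-8 + 16*A^-12 + 2*A^-16
  A^-10 * (d^3) = -A^-4 - 3*A^-8 - 3*A^-12 - A^-16
Summing the groups: <K> = -A^20 + 2*A^16 - 4*A^12 + 5*A^8 - 5*A^4 + 6 - 4*A^-4 + 3*A^-8 - A^-12
Normalise by the writhe: (-A^3)^(-w) = (-A^3)^(4) = A^12, so f(A) = A^12 * <K> = -A^32 + 2*A^28 - 4*A^24 + 5*A^20 - 5*A^16 + 6*A^12 - 4*A^8 + 3*A^4 - 1.
Substitute A = t^(-1/4), i.e. A^e → t^(-e/4): V(t) = -1 + 3*t^-1 - 4*t^-2 + 6*t^-3 - 5*t^-4 + 5*t^-5 - 4*t^-6 + 2*t^-7 - t^-8

Answer: -1 + 3*t^-1 - 4*t^-2 + 6*t^-3 - 5*t^-4 + 5*t^-5 - 4*t^-6 + 2*t^-7 - t^-8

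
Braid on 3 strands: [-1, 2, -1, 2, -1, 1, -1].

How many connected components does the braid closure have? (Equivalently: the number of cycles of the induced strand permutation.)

2

Derivation:
Track the strand permutation on 3 strands, starting from identity.
  step 1: s1^-1 swaps positions 1,2 -> [2 1 3]
  step 2: s2 swaps positions 2,3 -> [2 3 1]
  step 3: s1^-1 swaps positions 1,2 -> [3 2 1]
  step 4: s2 swaps positions 2,3 -> [3 1 2]
  step 5: s1^-1 swaps positions 1,2 -> [1 3 2]
  step 6: s1 swaps positions 1,2 -> [3 1 2]
  step 7: s1^-1 swaps positions 1,2 -> [1 3 2]
Final permutation (position -> original strand): [1 3 2]
Closure components = cycle count of this permutation = 2.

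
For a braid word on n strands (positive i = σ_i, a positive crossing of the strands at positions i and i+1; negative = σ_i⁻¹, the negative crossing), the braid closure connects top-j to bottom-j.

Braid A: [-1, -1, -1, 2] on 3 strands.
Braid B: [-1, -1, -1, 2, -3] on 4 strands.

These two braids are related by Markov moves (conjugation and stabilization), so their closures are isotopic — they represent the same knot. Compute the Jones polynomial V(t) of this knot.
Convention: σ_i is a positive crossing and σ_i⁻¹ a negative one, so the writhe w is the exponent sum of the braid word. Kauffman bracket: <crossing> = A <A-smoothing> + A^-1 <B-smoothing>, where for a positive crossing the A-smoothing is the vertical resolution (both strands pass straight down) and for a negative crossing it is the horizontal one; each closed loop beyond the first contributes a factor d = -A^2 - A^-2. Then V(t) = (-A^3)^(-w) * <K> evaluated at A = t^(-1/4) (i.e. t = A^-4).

t^-1 + t^-3 - t^-4

Derivation:
Markov-equivalent braids have isotopic closures, hence identical knot invariants. Strip the Markov moves from each word to reach a common short braid β, then compute V(t) once on β.
Braid A: s1^-1 s1^-1 s1^-1 s2 on 3 strands reduces by inverse Markov moves (closure unchanged at each step):
  Destabilize: the word has the form β·s2 where s2 occurs only as the final letter (β ∈ B_2); drop it and the last strand → 2 strands.
Reduced to β = s1^-1 s1^-1 s1^-1 on 2 strands, 3 crossings.
Braid B: s1^-1 s1^-1 s1^-1 s2 s3^-1 on 4 strands reduces by inverse Markov moves (closure unchanged at each step):
  Destabilize: the word has the form β·s3^-1 where s3^-1 occurs only as the final letter (β ∈ B_3); drop it and the last strand → 3 strands.
  Destabilize: the word has the form β·s2 where s2 occurs only as the final letter (β ∈ B_2); drop it and the last strand → 2 strands.
Reduced to β = s1^-1 s1^-1 s1^-1 on 2 strands, 3 crossings.
Both give the same β = s1^-1 s1^-1 s1^-1 on 2 strands, so one state sum suffices:
Braid: s1^-1 s1^-1 s1^-1 on 2 strands, 3 crossings.
Writhe w = (#positive) - (#negative) = 0 - 3 = -3.
Enumerate smoothing states for the bracket polynomial. There are 2^3 = 8 states.
For each crossing: s=0 is the vertical smoothing, s=1 horizontal. Crossing k contributes A^(sign_k * (1 - 2*s_k)); loop factor d = -A^2 - A^-2.
  state 000: A-exp=-3, loops=2, term = A^-3 * d^1
  state 001: A-exp=-1, loops=1, term = A^-1 * d^0
  state 010: A-exp=-1, loops=1, term = A^-1 * d^0
  state 011: A-exp=+1, loops=2, term = A^1 * d^1
  state 100: A-exp=-1, loops=1, term = A^-1 * d^0
  state 101: A-exp=+1, loops=2, term = A^1 * d^1
  state 110: A-exp=+1, loops=2, term = A^1 * d^1
  state 111: A-exp=+3, loops=3, term = A^3 * d^2
Collect the terms by A-exponent (count of states per loop number):
Powers of d = -A^2 - A^-2: d^2 = A^4 + 2 + A^-4.
  A^3 * (d^2) = A^7 + 2*A^3 + A^-1
  A^1 * (3*d) = -3*A^3 - 3*A^-1
  A^-1 * (3) = 3*A^-1
  A^-3 * (d) = -A^-1 - A^-5
Summing the groups: <K> = A^7 - A^3 - A^-5
Normalise by the writhe: (-A^3)^(-w) = (-A^3)^(3) = -A^9, so f(A) = -A^9 * <K> = -A^16 + A^12 + A^4.
Substitute A = t^(-1/4), i.e. A^e → t^(-e/4): V(t) = t^-1 + t^-3 - t^-4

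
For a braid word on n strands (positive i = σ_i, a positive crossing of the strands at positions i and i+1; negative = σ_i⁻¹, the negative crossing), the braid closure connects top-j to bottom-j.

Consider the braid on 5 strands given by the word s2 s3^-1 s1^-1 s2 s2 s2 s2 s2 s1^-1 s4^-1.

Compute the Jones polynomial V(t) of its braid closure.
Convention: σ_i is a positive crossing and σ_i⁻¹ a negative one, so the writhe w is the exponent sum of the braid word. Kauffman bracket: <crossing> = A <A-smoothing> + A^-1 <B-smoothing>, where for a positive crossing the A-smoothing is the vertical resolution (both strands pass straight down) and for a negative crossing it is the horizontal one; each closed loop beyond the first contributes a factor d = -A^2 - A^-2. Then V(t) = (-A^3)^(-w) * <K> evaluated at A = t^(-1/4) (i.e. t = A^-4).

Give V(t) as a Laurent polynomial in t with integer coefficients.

t^8 - 2*t^7 + 2*t^6 - 3*t^5 + 3*t^4 - 2*t^3 + 2*t^2 - t + 1

Derivation:
The presented braid s2 s3^-1 s1^-1 s2 s2 s2 s2 s2 s1^-1 s4^-1 on 5 strands reduces by inverse Markov moves (closure unchanged at each step):
  Destabilize: the word has the form β·s4^-1 where s4^-1 occurs only as the final letter (β ∈ B_4); drop it and the last strand → 4 strands.
Reduced to β = s2 s3^-1 s1^-1 s2 s2 s2 s2 s2 s1^-1 on 4 strands, 9 crossings.
Compute on β:
Braid: s2 s3^-1 s1^-1 s2 s2 s2 s2 s2 s1^-1 on 4 strands, 9 crossings.
Writhe w = (#positive) - (#negative) = 6 - 3 = 3.
Enumerate smoothing states for the bracket polynomial. There are 2^9 = 512 states.
For each crossing: s=0 is the vertical smoothing, s=1 horizontal. Crossing k contributes A^(sign_k * (1 - 2*s_k)); loop factor d = -A^2 - A^-2.
Tabulate the states by total A-exponent and number of loops L (A-exp: L × count):
  A^9: L=3 ×1
  A^7: L=2 ×8, L=4 ×1
  A^5: L=1 ×17, L=3 ×19
  A^3: L=2 ×63, L=4 ×21
  A^1: L=3 ×111, L=5 ×15
  A^-1: L=4 ×120, L=6 ×6
  A^-3: L=5 ×83, L=7 ×1
  A^-5: L=6 ×36
  A^-7: L=7 ×9
  A^-9: L=8 ×1
Each group contributes A^e * Σ count * d^(L-1):
Powers of d = -A^2 - A^-2: d^2 = A^4 + 2 + A^-4; d^3 = -A^6 - 3*A^2 - 3*A^-2 - A^-6; d^4 = A^8 + 4*A^4 + 6 + 4*A^-4 + A^-8; d^5 = -A^10 - 5*A^6 - 10*A^2 - 10*A^-2 - 5*A^-6 - A^-10; d^6 = A^12 + 6*A^8 + 15*A^4 + 20 + 15*A^-4 + 6*A^-8 + A^-12; d^7 = -A^14 - 7*A^10 - 21*A^6 - 35*A^2 - 35*A^-2 - 21*A^-6 - 7*A^-10 - A^-14.
  A^9 * (d^2) = A^13 + 2*A^9 + A^5
  A^7 * (8*d + d^3) = -A^13 - 11*A^9 - 11*A^5 - A
  A^5 * (17 + 19*d^2) = 19*A^9 + 55*A^5 + 19*A
  A^3 * (63*d + 21*d^3) = -21*A^9 - 126*A^5 - 126*A - 21*A^-3
  A^1 * (111*d^2 + 15*d^4) = 15*A^9 + 171*A^5 + 312*A + 171*A^-3 + 15*A^-7
  A^-1 * (120*d^3 + 6*d^5) = -6*A^9 - 150*A^5 - 420*A - 420*A^-3 - 150*A^-7 - 6*A^-11
  A^-3 * (83*d^4 + d^6) = A^9 + 89*A^5 + 347*A + 518*A^-3 + 347*A^-7 + 89*A^-11 + A^-15
  A^-5 * (36*d^5) = -36*A^5 - 180*A - 360*A^-3 - 360*A^-7 - 180*A^-11 - 36*A^-15
  A^-7 * (9*d^6) = 9*A^5 + 54*A + 135*A^-3 + 180*A^-7 + 135*A^-11 + 54*A^-15 + 9*A^-19
  A^-9 * (d^7) = -A^5 - 7*A - 21*A^-3 - 35*A^-7 - 35*A^-11 - 21*A^-15 - 7*A^-19 - A^-23
Summing the groups: <K> = -A^9 + A^5 - 2*A + 2*A^-3 - 3*A^-7 + 3*A^-11 - 2*A^-15 + 2*A^-19 - A^-23
Normalise by the writhe: (-A^3)^(-w) = (-A^3)^(-3) = -A^-9, so f(A) = -A^-9 * <K> = 1 - A^-4 + 2*A^-8 - 2*A^-12 + 3*A^-16 - 3*A^-20 + 2*A^-24 - 2*A^-28 + A^-32.
Substitute A = t^(-1/4), i.e. A^e → t^(-e/4): V(t) = t^8 - 2*t^7 + 2*t^6 - 3*t^5 + 3*t^4 - 2*t^3 + 2*t^2 - t + 1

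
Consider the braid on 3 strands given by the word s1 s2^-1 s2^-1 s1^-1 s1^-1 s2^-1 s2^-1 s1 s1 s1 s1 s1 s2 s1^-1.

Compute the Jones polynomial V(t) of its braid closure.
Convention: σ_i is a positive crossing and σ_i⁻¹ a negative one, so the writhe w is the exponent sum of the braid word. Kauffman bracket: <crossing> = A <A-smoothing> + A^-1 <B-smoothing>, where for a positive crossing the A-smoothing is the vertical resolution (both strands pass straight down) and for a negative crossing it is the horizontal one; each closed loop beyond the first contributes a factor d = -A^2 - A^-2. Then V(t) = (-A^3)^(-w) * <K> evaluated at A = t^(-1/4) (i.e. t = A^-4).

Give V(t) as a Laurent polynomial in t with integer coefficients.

-t^4 + t^3 - t^2 + 2*t - 1 + 2*t^-1 - t^-2 + t^-3 - t^-4

Derivation:
The presented braid s1 s2^-1 s2^-1 s1^-1 s1^-1 s2^-1 s2^-1 s1 s1 s1 s1 s1 s2 s1^-1 on 3 strands reduces by inverse Markov moves (closure unchanged at each step):
  Deconjugate: the word is γ·β·γ⁻¹ with γ = s1 s2^-1 (prefix) and γ⁻¹ = s2 s1^-1 (suffix); strip both.
Reduced to β = s2^-1 s1^-1 s1^-1 s2^-1 s2^-1 s1 s1 s1 s1 s1 on 3 strands, 10 crossings.
Compute on β:
Braid: s2^-1 s1^-1 s1^-1 s2^-1 s2^-1 s1 s1 s1 s1 s1 on 3 strands, 10 crossings.
Writhe w = (#positive) - (#negative) = 5 - 5 = 0.
Computing the Kauffman bracket via state sum. There are 2^10 = 1024 states.
Each crossing splits two ways (0=vertical, 1=horizontal). The state's weight is A^(#A-smoothings - #B-smoothings) * d^(loops - 1).
Tabulate the states by total A-exponent and number of loops L (A-exp: L × count):
  A^10: L=4 ×1
  A^8: L=3 ×10
  A^6: L=2 ×29, L=4 ×16
  A^4: L=1 ×26, L=3 ×74, L=5 ×20
  A^2: L=2 ×90, L=4 ×105, L=6 ×15
  A^0: L=1 ×15, L=3 ×141, L=5 ×90, L=7 ×6
  A^-2: L=2 ×35, L=4 ×130, L=6 ×44, L=8 ×1
  A^-4: L=3 ×40, L=5 ×69, L=7 ×11
  A^-6: L=4 ×25, L=6 ×19, L=8 ×1
  A^-8: L=5 ×8, L=7 ×2
  A^-10: L=6 ×1
Each group contributes A^e * Σ count * d^(L-1):
Powers of d = -A^2 - A^-2: d^2 = A^4 + 2 + A^-4; d^3 = -A^6 - 3*A^2 - 3*A^-2 - A^-6; d^4 = A^8 + 4*A^4 + 6 + 4*A^-4 + A^-8; d^5 = -A^10 - 5*A^6 - 10*A^2 - 10*A^-2 - 5*A^-6 - A^-10; d^6 = A^12 + 6*A^8 + 15*A^4 + 20 + 15*A^-4 + 6*A^-8 + A^-12; d^7 = -A^14 - 7*A^10 - 21*A^6 - 35*A^2 - 35*A^-2 - 21*A^-6 - 7*A^-10 - A^-14.
  A^10 * (d^3) = -A^16 - 3*A^12 - 3*A^8 - A^4
  A^8 * (10*d^2) = 10*A^12 + 20*A^8 + 10*A^4
  A^6 * (29*d + 16*d^3) = -16*A^12 - 77*A^8 - 77*A^4 - 16
  A^4 * (26 + 74*d^2 + 20*d^4) = 20*A^12 + 154*A^8 + 294*A^4 + 154 + 20*A^-4
  A^2 * (90*d + 105*d^3 + 15*d^5) = -15*A^12 - 180*A^8 - 555*A^4 - 555 - 180*A^-4 - 15*A^-8
  A^0 * (15 + 141*d^2 + 90*d^4 + 6*d^6) = 6*A^12 + 126*A^8 + 591*A^4 + 957 + 591*A^-4 + 126*A^-8 + 6*A^-12
  A^-2 * (35*d + 130*d^3 + 44*d^5 + d^7) = -A^12 - 51*A^8 - 371*A^4 - 900 - 900*A^-4 - 371*A^-8 - 51*A^-12 - A^-16
  A^-4 * (40*d^2 + 69*d^4 + 11*d^6) = 11*A^8 + 135*A^4 + 481 + 714*A^-4 + 481*A^-8 + 135*A^-12 + 11*A^-16
  A^-6 * (25*d^3 + 19*d^5 + d^7) = -A^8 - 26*A^4 - 141 - 300*A^-4 - 300*A^-8 - 141*A^-12 - 26*A^-16 - A^-20
  A^-8 * (8*d^4 + 2*d^6) = 2*A^4 + 20 + 62*A^-4 + 88*A^-8 + 62*A^-12 + 20*A^-16 + 2*A^-20
  A^-10 * (d^5) = -1 - 5*A^-4 - 10*A^-8 - 10*A^-12 - 5*A^-16 - A^-20
Summing the groups: <K> = -A^16 + A^12 - A^8 + 2*A^4 - 1 + 2*A^-4 - A^-8 + A^-12 - A^-16
Normalise by the writhe: (-A^3)^(-w) = (-A^3)^(0) = 1, so f(A) = 1 * <K> = -A^16 + A^12 - A^8 + 2*A^4 - 1 + 2*A^-4 - A^-8 + A^-12 - A^-16.
Substitute A = t^(-1/4), i.e. A^e → t^(-e/4): V(t) = -t^4 + t^3 - t^2 + 2*t - 1 + 2*t^-1 - t^-2 + t^-3 - t^-4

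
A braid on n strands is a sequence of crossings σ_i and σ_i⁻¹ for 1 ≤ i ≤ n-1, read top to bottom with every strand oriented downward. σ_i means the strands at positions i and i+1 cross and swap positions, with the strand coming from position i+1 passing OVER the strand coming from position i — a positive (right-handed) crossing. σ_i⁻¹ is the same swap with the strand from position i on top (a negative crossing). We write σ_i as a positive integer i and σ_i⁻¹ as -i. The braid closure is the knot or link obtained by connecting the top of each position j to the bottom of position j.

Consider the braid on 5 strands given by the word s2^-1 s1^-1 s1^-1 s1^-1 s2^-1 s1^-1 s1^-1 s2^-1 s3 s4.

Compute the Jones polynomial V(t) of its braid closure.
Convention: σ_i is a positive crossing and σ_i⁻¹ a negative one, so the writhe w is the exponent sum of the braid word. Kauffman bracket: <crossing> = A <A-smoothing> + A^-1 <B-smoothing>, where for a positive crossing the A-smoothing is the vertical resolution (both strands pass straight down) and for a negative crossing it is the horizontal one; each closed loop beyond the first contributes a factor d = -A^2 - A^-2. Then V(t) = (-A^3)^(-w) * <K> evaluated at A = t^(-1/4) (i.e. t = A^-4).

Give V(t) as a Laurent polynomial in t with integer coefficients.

t^-3 + t^-5 - t^-8

Derivation:
The presented braid s2^-1 s1^-1 s1^-1 s1^-1 s2^-1 s1^-1 s1^-1 s2^-1 s3 s4 on 5 strands reduces by inverse Markov moves (closure unchanged at each step):
  Destabilize: the word has the form β·s4 where s4 occurs only as the final letter (β ∈ B_4); drop it and the last strand → 4 strands.
  Destabilize: the word has the form β·s3 where s3 occurs only as the final letter (β ∈ B_3); drop it and the last strand → 3 strands.
Reduced to β = s2^-1 s1^-1 s1^-1 s1^-1 s2^-1 s1^-1 s1^-1 s2^-1 on 3 strands, 8 crossings.
Compute on β:
Braid: s2^-1 s1^-1 s1^-1 s1^-1 s2^-1 s1^-1 s1^-1 s2^-1 on 3 strands, 8 crossings.
Writhe w = (#positive) - (#negative) = 0 - 8 = -8.
Computing the Kauffman bracket via state sum. There are 2^8 = 256 states.
Each crossing splits two ways (0=vertical, 1=horizontal). The state's weight is A^(#A-smoothings - #B-smoothings) * d^(loops - 1).
Tabulate the states by total A-exponent and number of loops L (A-exp: L × count):
  A^8: L=5 ×1
  A^6: L=4 ×7, L=6 ×1
  A^4: L=3 ×19, L=5 ×9
  A^2: L=2 ×24, L=4 ×31, L=6 ×1
  A^0: L=1 ×12, L=3 ×53, L=5 ×5
  A^-2: L=2 ×45, L=4 ×11
  A^-4: L=1 ×15, L=3 ×13
  A^-6: L=2 ×8
  A^-8: L=3 ×1
Each group contributes A^e * Σ count * d^(L-1):
Powers of d = -A^2 - A^-2: d^2 = A^4 + 2 + A^-4; d^3 = -A^6 - 3*A^2 - 3*A^-2 - A^-6; d^4 = A^8 + 4*A^4 + 6 + 4*A^-4 + A^-8; d^5 = -A^10 - 5*A^6 - 10*A^2 - 10*A^-2 - 5*A^-6 - A^-10.
  A^8 * (d^4) = A^16 + 4*A^12 + 6*A^8 + 4*A^4 + 1
  A^6 * (7*d^3 + d^5) = -A^16 - 12*A^12 - 31*A^8 - 31*A^4 - 12 - A^-4
  A^4 * (19*d^2 + 9*d^4) = 9*A^12 + 55*A^8 + 92*A^4 + 55 + 9*A^-4
  A^2 * (24*d + 31*d^3 + d^5) = -A^12 - 36*A^8 - 127*A^4 - 127 - 36*A^-4 - A^-8
  A^0 * (12 + 53*d^2 + 5*d^4) = 5*A^8 + 73*A^4 + 148 + 73*A^-4 + 5*A^-8
  A^-2 * (45*d + 11*d^3) = -11*A^4 - 78 - 78*A^-4 - 11*A^-8
  A^-4 * (15 + 13*d^2) = 13 + 41*A^-4 + 13*A^-8
  A^-6 * (8*d) = -8*A^-4 - 8*A^-8
  A^-8 * (d^2) = A^-4 + 2*A^-8 + A^-12
Summing the groups: <K> = -A^8 + A^-4 + A^-12
Normalise by the writhe: (-A^3)^(-w) = (-A^3)^(8) = A^24, so f(A) = A^24 * <K> = -A^32 + A^20 + A^12.
Substitute A = t^(-1/4), i.e. A^e → t^(-e/4): V(t) = t^-3 + t^-5 - t^-8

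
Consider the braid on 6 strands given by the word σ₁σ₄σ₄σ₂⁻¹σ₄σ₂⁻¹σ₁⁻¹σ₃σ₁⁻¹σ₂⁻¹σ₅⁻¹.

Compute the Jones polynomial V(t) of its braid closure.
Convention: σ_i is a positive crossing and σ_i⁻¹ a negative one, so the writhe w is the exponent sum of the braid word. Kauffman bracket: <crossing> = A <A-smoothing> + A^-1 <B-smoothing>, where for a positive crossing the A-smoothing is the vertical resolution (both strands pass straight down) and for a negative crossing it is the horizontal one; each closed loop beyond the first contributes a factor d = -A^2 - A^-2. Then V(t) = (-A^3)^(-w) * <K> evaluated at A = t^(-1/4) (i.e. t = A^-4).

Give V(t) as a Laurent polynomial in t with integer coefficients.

The presented braid s1 s4 s4 s2^-1 s4 s2^-1 s1^-1 s3 s1^-1 s2^-1 s5^-1 on 6 strands reduces by inverse Markov moves (closure unchanged at each step):
  Destabilize: the word has the form β·s5^-1 where s5^-1 occurs only as the final letter (β ∈ B_5); drop it and the last strand → 5 strands.
Reduced to β = s1 s4 s4 s2^-1 s4 s2^-1 s1^-1 s3 s1^-1 s2^-1 on 5 strands, 10 crossings.
Compute on β:
Braid: s1 s4 s4 s2^-1 s4 s2^-1 s1^-1 s3 s1^-1 s2^-1 on 5 strands, 10 crossings.
Writhe w = (#positive) - (#negative) = 5 - 5 = 0.
Computing the Kauffman bracket via state sum. There are 2^10 = 1024 states.
Smooth each crossing (0=||, 1=⌣⌢); contribution A^(Σ sign_k(1-2s_k)) * d^(L-1).
Tabulate the states by total A-exponent and number of loops L (A-exp: L × count):
  A^10: L=6 ×1
  A^8: L=5 ×10
  A^6: L=4 ×40, L=6 ×5
  A^4: L=3 ×80, L=5 ×39, L=7 ×1
  A^2: L=2 ×79, L=4 ×117, L=6 ×14
  A^0: L=1 ×30, L=3 ×158, L=5 ×62, L=7 ×2
  A^-2: L=2 ×84, L=4 ×111, L=6 ×15
  A^-4: L=1 ×9, L=3 ×74, L=5 ×36, L=7 ×1
  A^-6: L=2 ×12, L=4 ×29, L=6 ×4
  A^-8: L=3 ×6, L=5 ×4
  A^-10: L=4 ×1
Each group contributes A^e * Σ count * d^(L-1):
Powers of d = -A^2 - A^-2: d^2 = A^4 + 2 + A^-4; d^3 = -A^6 - 3*A^2 - 3*A^-2 - A^-6; d^4 = A^8 + 4*A^4 + 6 + 4*A^-4 + A^-8; d^5 = -A^10 - 5*A^6 - 10*A^2 - 10*A^-2 - 5*A^-6 - A^-10; d^6 = A^12 + 6*A^8 + 15*A^4 + 20 + 15*A^-4 + 6*A^-8 + A^-12.
  A^10 * (d^5) = -A^20 - 5*A^16 - 10*A^12 - 10*A^8 - 5*A^4 - 1
  A^8 * (10*d^4) = 10*A^16 + 40*A^12 + 60*A^8 + 40*A^4 + 10
  A^6 * (40*d^3 + 5*d^5) = -5*A^16 - 65*A^12 - 170*A^8 - 170*A^4 - 65 - 5*A^-4
  A^4 * (80*d^2 + 39*d^4 + d^6) = A^16 + 45*A^12 + 251*A^8 + 414*A^4 + 251 + 45*A^-4 + A^-8
  A^2 * (79*d + 117*d^3 + 14*d^5) = -14*A^12 - 187*A^8 - 570*A^4 - 570 - 187*A^-4 - 14*A^-8
  A^0 * (30 + 158*d^2 + 62*d^4 + 2*d^6) = 2*A^12 + 74*A^8 + 436*A^4 + 758 + 436*A^-4 + 74*A^-8 + 2*A^-12
  A^-2 * (84*d + 111*d^3 + 15*d^5) = -15*A^8 - 186*A^4 - 567 - 567*A^-4 - 186*A^-8 - 15*A^-12
  A^-4 * (9 + 74*d^2 + 36*d^4 + d^6) = A^8 + 42*A^4 + 233 + 393*A^-4 + 233*A^-8 + 42*A^-12 + A^-16
  A^-6 * (12*d + 29*d^3 + 4*d^5) = -4*A^4 - 49 - 139*A^-4 - 139*A^-8 - 49*A^-12 - 4*A^-16
  A^-8 * (6*d^2 + 4*d^4) = 4 + 22*A^-4 + 36*A^-8 + 22*A^-12 + 4*A^-16
  A^-10 * (d^3) = -A^-4 - 3*A^-8 - 3*A^-12 - A^-16
Summing the groups: <K> = -A^20 + A^16 - 2*A^12 + 4*A^8 - 3*A^4 + 4 - 3*A^-4 + 2*A^-8 - A^-12
Normalise by the writhe: (-A^3)^(-w) = (-A^3)^(0) = 1, so f(A) = 1 * <K> = -A^20 + A^16 - 2*A^12 + 4*A^8 - 3*A^4 + 4 - 3*A^-4 + 2*A^-8 - A^-12.
Substitute A = t^(-1/4), i.e. A^e → t^(-e/4): V(t) = -t^3 + 2*t^2 - 3*t + 4 - 3*t^-1 + 4*t^-2 - 2*t^-3 + t^-4 - t^-5

Answer: -t^3 + 2*t^2 - 3*t + 4 - 3*t^-1 + 4*t^-2 - 2*t^-3 + t^-4 - t^-5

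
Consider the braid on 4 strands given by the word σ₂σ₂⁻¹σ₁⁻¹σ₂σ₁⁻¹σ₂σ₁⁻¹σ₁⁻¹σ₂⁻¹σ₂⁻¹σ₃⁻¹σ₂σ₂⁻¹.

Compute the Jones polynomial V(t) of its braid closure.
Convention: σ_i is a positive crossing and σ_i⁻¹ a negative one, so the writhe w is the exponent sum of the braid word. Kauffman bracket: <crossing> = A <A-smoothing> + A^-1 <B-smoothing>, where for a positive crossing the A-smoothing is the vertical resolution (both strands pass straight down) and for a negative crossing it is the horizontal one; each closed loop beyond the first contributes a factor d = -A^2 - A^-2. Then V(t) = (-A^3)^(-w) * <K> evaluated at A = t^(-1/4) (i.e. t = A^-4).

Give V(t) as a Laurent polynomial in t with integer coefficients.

2*t^-1 - 2*t^-2 + 3*t^-3 - 3*t^-4 + 2*t^-5 - 2*t^-6 + t^-7

Derivation:
The presented braid s2 s2^-1 s1^-1 s2 s1^-1 s2 s1^-1 s1^-1 s2^-1 s2^-1 s3^-1 s2 s2^-1 on 4 strands reduces by inverse Markov moves (closure unchanged at each step):
  Deconjugate: the word is γ·β·γ⁻¹ with γ = s2 s2^-1 (prefix) and γ⁻¹ = s2 s2^-1 (suffix); strip both.
  Destabilize: the word has the form β·s3^-1 where s3^-1 occurs only as the final letter (β ∈ B_3); drop it and the last strand → 3 strands.
Reduced to β = s1^-1 s2 s1^-1 s2 s1^-1 s1^-1 s2^-1 s2^-1 on 3 strands, 8 crossings.
Compute on β:
Braid: s1^-1 s2 s1^-1 s2 s1^-1 s1^-1 s2^-1 s2^-1 on 3 strands, 8 crossings.
Writhe w = (#positive) - (#negative) = 2 - 6 = -4.
State-sum expansion of <K>. There are 2^8 = 256 states.
For each crossing: s=0 is the vertical smoothing, s=1 horizontal. Crossing k contributes A^(sign_k * (1 - 2*s_k)); loop factor d = -A^2 - A^-2.
Tabulate the states by total A-exponent and number of loops L (A-exp: L × count):
  A^8: L=5 ×1
  A^6: L=4 ×8
  A^4: L=3 ×26, L=5 ×2
  A^2: L=2 ×41, L=4 ×15
  A^0: L=1 ×26, L=3 ×43, L=5 ×1
  A^-2: L=2 ×47, L=4 ×9
  A^-4: L=1 ×11, L=3 ×16, L=5 ×1
  A^-6: L=2 ×6, L=4 ×2
  A^-8: L=3 ×1
Each group contributes A^e * Σ count * d^(L-1):
Powers of d = -A^2 - A^-2: d^2 = A^4 + 2 + A^-4; d^3 = -A^6 - 3*A^2 - 3*A^-2 - A^-6; d^4 = A^8 + 4*A^4 + 6 + 4*A^-4 + A^-8.
  A^8 * (d^4) = A^16 + 4*A^12 + 6*A^8 + 4*A^4 + 1
  A^6 * (8*d^3) = -8*A^12 - 24*A^8 - 24*A^4 - 8
  A^4 * (26*d^2 + 2*d^4) = 2*A^12 + 34*A^8 + 64*A^4 + 34 + 2*A^-4
  A^2 * (41*d + 15*d^3) = -15*A^8 - 86*A^4 - 86 - 15*A^-4
  A^0 * (26 + 43*d^2 + d^4) = A^8 + 47*A^4 + 118 + 47*A^-4 + A^-8
  A^-2 * (47*d + 9*d^3) = -9*A^4 - 74 - 74*A^-4 - 9*A^-8
  A^-4 * (11 + 16*d^2 + d^4) = A^4 + 20 + 49*A^-4 + 20*A^-8 + A^-12
  A^-6 * (6*d + 2*d^3) = -2 - 12*A^-4 - 12*A^-8 - 2*A^-12
  A^-8 * (d^2) = A^-4 + 2*A^-8 + A^-12
Summing the groups: <K> = A^16 - 2*A^12 + 2*A^8 - 3*A^4 + 3 - 2*A^-4 + 2*A^-8
Normalise by the writhe: (-A^3)^(-w) = (-A^3)^(4) = A^12, so f(A) = A^12 * <K> = A^28 - 2*A^24 + 2*A^20 - 3*A^16 + 3*A^12 - 2*A^8 + 2*A^4.
Substitute A = t^(-1/4), i.e. A^e → t^(-e/4): V(t) = 2*t^-1 - 2*t^-2 + 3*t^-3 - 3*t^-4 + 2*t^-5 - 2*t^-6 + t^-7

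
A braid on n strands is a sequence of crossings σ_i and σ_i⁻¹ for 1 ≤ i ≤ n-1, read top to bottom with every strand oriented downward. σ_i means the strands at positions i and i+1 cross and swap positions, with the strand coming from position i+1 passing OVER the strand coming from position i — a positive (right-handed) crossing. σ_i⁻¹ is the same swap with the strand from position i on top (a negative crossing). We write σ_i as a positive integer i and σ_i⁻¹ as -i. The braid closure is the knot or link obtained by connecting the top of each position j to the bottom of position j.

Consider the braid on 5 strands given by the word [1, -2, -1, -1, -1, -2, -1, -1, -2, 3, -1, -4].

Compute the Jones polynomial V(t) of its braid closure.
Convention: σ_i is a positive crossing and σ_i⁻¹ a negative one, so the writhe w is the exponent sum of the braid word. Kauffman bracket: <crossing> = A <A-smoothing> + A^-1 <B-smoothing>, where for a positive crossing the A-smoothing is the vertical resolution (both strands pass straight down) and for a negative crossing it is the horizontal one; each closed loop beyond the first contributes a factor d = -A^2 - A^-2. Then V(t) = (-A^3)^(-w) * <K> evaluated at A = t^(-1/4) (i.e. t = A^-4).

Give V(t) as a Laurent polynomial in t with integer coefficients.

t^-3 + t^-5 - t^-8

Derivation:
The presented braid s1 s2^-1 s1^-1 s1^-1 s1^-1 s2^-1 s1^-1 s1^-1 s2^-1 s3 s1^-1 s4^-1 on 5 strands reduces by inverse Markov moves (closure unchanged at each step):
  Destabilize: the word has the form β·s4^-1 where s4^-1 occurs only as the final letter (β ∈ B_4); drop it and the last strand → 4 strands.
  Deconjugate: the word is γ·β·γ⁻¹ with γ = s1 (prefix) and γ⁻¹ = s1^-1 (suffix); strip both.
  Destabilize: the word has the form β·s3 where s3 occurs only as the final letter (β ∈ B_3); drop it and the last strand → 3 strands.
Reduced to β = s2^-1 s1^-1 s1^-1 s1^-1 s2^-1 s1^-1 s1^-1 s2^-1 on 3 strands, 8 crossings.
Compute on β:
Braid: s2^-1 s1^-1 s1^-1 s1^-1 s2^-1 s1^-1 s1^-1 s2^-1 on 3 strands, 8 crossings.
Writhe w = (#positive) - (#negative) = 0 - 8 = -8.
Computing the Kauffman bracket via state sum. There are 2^8 = 256 states.
Each crossing splits two ways (0=vertical, 1=horizontal). The state's weight is A^(#A-smoothings - #B-smoothings) * d^(loops - 1).
Tabulate the states by total A-exponent and number of loops L (A-exp: L × count):
  A^8: L=5 ×1
  A^6: L=4 ×7, L=6 ×1
  A^4: L=3 ×19, L=5 ×9
  A^2: L=2 ×24, L=4 ×31, L=6 ×1
  A^0: L=1 ×12, L=3 ×53, L=5 ×5
  A^-2: L=2 ×45, L=4 ×11
  A^-4: L=1 ×15, L=3 ×13
  A^-6: L=2 ×8
  A^-8: L=3 ×1
Each group contributes A^e * Σ count * d^(L-1):
Powers of d = -A^2 - A^-2: d^2 = A^4 + 2 + A^-4; d^3 = -A^6 - 3*A^2 - 3*A^-2 - A^-6; d^4 = A^8 + 4*A^4 + 6 + 4*A^-4 + A^-8; d^5 = -A^10 - 5*A^6 - 10*A^2 - 10*A^-2 - 5*A^-6 - A^-10.
  A^8 * (d^4) = A^16 + 4*A^12 + 6*A^8 + 4*A^4 + 1
  A^6 * (7*d^3 + d^5) = -A^16 - 12*A^12 - 31*A^8 - 31*A^4 - 12 - A^-4
  A^4 * (19*d^2 + 9*d^4) = 9*A^12 + 55*A^8 + 92*A^4 + 55 + 9*A^-4
  A^2 * (24*d + 31*d^3 + d^5) = -A^12 - 36*A^8 - 127*A^4 - 127 - 36*A^-4 - A^-8
  A^0 * (12 + 53*d^2 + 5*d^4) = 5*A^8 + 73*A^4 + 148 + 73*A^-4 + 5*A^-8
  A^-2 * (45*d + 11*d^3) = -11*A^4 - 78 - 78*A^-4 - 11*A^-8
  A^-4 * (15 + 13*d^2) = 13 + 41*A^-4 + 13*A^-8
  A^-6 * (8*d) = -8*A^-4 - 8*A^-8
  A^-8 * (d^2) = A^-4 + 2*A^-8 + A^-12
Summing the groups: <K> = -A^8 + A^-4 + A^-12
Normalise by the writhe: (-A^3)^(-w) = (-A^3)^(8) = A^24, so f(A) = A^24 * <K> = -A^32 + A^20 + A^12.
Substitute A = t^(-1/4), i.e. A^e → t^(-e/4): V(t) = t^-3 + t^-5 - t^-8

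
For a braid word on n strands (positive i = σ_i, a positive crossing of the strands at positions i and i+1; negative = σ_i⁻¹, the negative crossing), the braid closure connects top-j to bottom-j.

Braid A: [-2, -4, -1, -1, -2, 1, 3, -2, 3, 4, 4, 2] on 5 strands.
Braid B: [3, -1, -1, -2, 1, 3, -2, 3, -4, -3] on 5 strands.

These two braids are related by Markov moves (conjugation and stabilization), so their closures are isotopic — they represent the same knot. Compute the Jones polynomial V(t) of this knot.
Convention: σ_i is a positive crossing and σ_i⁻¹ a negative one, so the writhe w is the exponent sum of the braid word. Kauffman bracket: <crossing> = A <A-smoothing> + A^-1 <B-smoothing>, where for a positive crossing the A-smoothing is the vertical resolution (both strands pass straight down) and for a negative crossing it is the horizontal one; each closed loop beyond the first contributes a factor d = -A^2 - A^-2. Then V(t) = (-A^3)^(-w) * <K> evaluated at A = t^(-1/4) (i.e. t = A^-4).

Markov-equivalent braids have isotopic closures, hence identical knot invariants. Strip the Markov moves from each word to reach a common short braid β, then compute V(t) once on β.
Braid A: s2^-1 s4^-1 s1^-1 s1^-1 s2^-1 s1 s3 s2^-1 s3 s4 s4 s2 on 5 strands reduces by inverse Markov moves (closure unchanged at each step):
  Deconjugate: the word is γ·β·γ⁻¹ with γ = s2^-1 s4^-1 (prefix) and γ⁻¹ = s4 s2 (suffix); strip both.
  Destabilize: the word has the form β·s4 where s4 occurs only as the final letter (β ∈ B_4); drop it and the last strand → 4 strands.
Reduced to β = s1^-1 s1^-1 s2^-1 s1 s3 s2^-1 s3 on 4 strands, 7 crossings.
Braid B: s3 s1^-1 s1^-1 s2^-1 s1 s3 s2^-1 s3 s4^-1 s3^-1 on 5 strands reduces by inverse Markov moves (closure unchanged at each step):
  Deconjugate: the word is γ·β·γ⁻¹ with γ = s3 (prefix) and γ⁻¹ = s3^-1 (suffix); strip both.
  Destabilize: the word has the form β·s4^-1 where s4^-1 occurs only as the final letter (β ∈ B_4); drop it and the last strand → 4 strands.
Reduced to β = s1^-1 s1^-1 s2^-1 s1 s3 s2^-1 s3 on 4 strands, 7 crossings.
Both give the same β = s1^-1 s1^-1 s2^-1 s1 s3 s2^-1 s3 on 4 strands, so one state sum suffices:
Braid: s1^-1 s1^-1 s2^-1 s1 s3 s2^-1 s3 on 4 strands, 7 crossings.
Writhe w = (#positive) - (#negative) = 3 - 4 = -1.
Computing the Kauffman bracket via state sum. There are 2^7 = 128 states.
Each crossing splits two ways (0=vertical, 1=horizontal). The state's weight is A^(#A-smoothings - #B-smoothings) * d^(loops - 1).
Tabulate the states by total A-exponent and number of loops L (A-exp: L × count):
  A^7: L=4 ×1
  A^5: L=3 ×7
  A^3: L=2 ×17, L=4 ×4
  A^1: L=1 ×14, L=3 ×20, L=5 ×1
  A^-1: L=2 ×27, L=4 ×8
  A^-3: L=1 ×5, L=3 ×15, L=5 ×1
  A^-5: L=2 ×4, L=4 ×3
  A^-7: L=3 ×1
Each group contributes A^e * Σ count * d^(L-1):
Powers of d = -A^2 - A^-2: d^2 = A^4 + 2 + A^-4; d^3 = -A^6 - 3*A^2 - 3*A^-2 - A^-6; d^4 = A^8 + 4*A^4 + 6 + 4*A^-4 + A^-8.
  A^7 * (d^3) = -A^13 - 3*A^9 - 3*A^5 - A
  A^5 * (7*d^2) = 7*A^9 + 14*A^5 + 7*A
  A^3 * (17*d + 4*d^3) = -4*A^9 - 29*A^5 - 29*A - 4*A^-3
  A^1 * (14 + 20*d^2 + d^4) = A^9 + 24*A^5 + 60*A + 24*A^-3 + A^-7
  A^-1 * (27*d + 8*d^3) = -8*A^5 - 51*A - 51*A^-3 - 8*A^-7
  A^-3 * (5 + 15*d^2 + d^4) = A^5 + 19*A + 41*A^-3 + 19*A^-7 + A^-11
  A^-5 * (4*d + 3*d^3) = -3*A - 13*A^-3 - 13*A^-7 - 3*A^-11
  A^-7 * (d^2) = A^-3 + 2*A^-7 + A^-11
Summing the groups: <K> = -A^13 + A^9 - A^5 + 2*A - 2*A^-3 + A^-7 - A^-11
Normalise by the writhe: (-A^3)^(-w) = (-A^3)^(1) = -A^3, so f(A) = -A^3 * <K> = A^16 - A^12 + A^8 - 2*A^4 + 2 - A^-4 + A^-8.
Substitute A = t^(-1/4), i.e. A^e → t^(-e/4): V(t) = t^2 - t + 2 - 2*t^-1 + t^-2 - t^-3 + t^-4

Answer: t^2 - t + 2 - 2*t^-1 + t^-2 - t^-3 + t^-4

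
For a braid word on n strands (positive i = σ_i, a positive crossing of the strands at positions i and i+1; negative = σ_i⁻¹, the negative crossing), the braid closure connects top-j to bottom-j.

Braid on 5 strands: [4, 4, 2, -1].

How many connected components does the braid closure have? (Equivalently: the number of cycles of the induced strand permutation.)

3

Derivation:
Track the strand permutation on 5 strands, starting from identity.
  step 1: s4 swaps positions 4,5 -> [1 2 3 5 4]
  step 2: s4 swaps positions 4,5 -> [1 2 3 4 5]
  step 3: s2 swaps positions 2,3 -> [1 3 2 4 5]
  step 4: s1^-1 swaps positions 1,2 -> [3 1 2 4 5]
Final permutation (position -> original strand): [3 1 2 4 5]
Closure components = cycle count of this permutation = 3.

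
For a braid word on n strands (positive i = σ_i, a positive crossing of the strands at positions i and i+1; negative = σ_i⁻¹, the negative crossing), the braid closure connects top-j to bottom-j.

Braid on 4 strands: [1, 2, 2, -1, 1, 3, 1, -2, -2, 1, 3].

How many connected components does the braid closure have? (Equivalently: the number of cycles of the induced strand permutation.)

Track the strand permutation on 4 strands, starting from identity.
  step 1: s1 swaps positions 1,2 -> [2 1 3 4]
  step 2: s2 swaps positions 2,3 -> [2 3 1 4]
  step 3: s2 swaps positions 2,3 -> [2 1 3 4]
  step 4: s1^-1 swaps positions 1,2 -> [1 2 3 4]
  step 5: s1 swaps positions 1,2 -> [2 1 3 4]
  step 6: s3 swaps positions 3,4 -> [2 1 4 3]
  step 7: s1 swaps positions 1,2 -> [1 2 4 3]
  step 8: s2^-1 swaps positions 2,3 -> [1 4 2 3]
  step 9: s2^-1 swaps positions 2,3 -> [1 2 4 3]
  step 10: s1 swaps positions 1,2 -> [2 1 4 3]
  step 11: s3 swaps positions 3,4 -> [2 1 3 4]
Final permutation (position -> original strand): [2 1 3 4]
Closure components = cycle count of this permutation = 3.

Answer: 3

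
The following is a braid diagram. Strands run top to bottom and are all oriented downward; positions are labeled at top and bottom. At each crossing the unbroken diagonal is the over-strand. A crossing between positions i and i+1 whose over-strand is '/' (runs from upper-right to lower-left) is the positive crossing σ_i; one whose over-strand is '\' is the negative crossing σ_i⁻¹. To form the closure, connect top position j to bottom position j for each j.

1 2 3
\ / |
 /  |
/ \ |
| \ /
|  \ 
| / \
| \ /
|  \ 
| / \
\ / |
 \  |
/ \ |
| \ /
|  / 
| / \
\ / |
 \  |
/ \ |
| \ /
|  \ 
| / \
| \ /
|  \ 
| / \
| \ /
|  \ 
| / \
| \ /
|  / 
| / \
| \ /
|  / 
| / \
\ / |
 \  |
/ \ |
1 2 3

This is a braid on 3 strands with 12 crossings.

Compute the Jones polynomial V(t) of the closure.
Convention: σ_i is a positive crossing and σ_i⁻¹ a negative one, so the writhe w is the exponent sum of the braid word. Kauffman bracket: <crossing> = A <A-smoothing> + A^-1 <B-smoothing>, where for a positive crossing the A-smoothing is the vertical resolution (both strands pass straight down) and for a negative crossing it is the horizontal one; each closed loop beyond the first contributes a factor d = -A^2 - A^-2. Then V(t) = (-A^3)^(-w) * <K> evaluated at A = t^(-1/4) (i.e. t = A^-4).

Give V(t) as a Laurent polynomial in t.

t^-1 - t^-2 + 2*t^-3 - t^-4 + t^-5 - t^-6

Derivation:
Reading the diagram top to bottom ('/'-over between positions i,i+1 = s_i, '\'-over = s_i^-1): braid word = s1 s2^-1 s2^-1 s1^-1 s2 s1^-1 s2^-1 s2^-1 s2^-1 s2 s2 s1^-1.
The presented braid s1 s2^-1 s2^-1 s1^-1 s2 s1^-1 s2^-1 s2^-1 s2^-1 s2 s2 s1^-1 on 3 strands reduces by inverse Markov moves (closure unchanged at each step):
  Deconjugate: the word is γ·β·γ⁻¹ with γ = s1 (prefix) and γ⁻¹ = s1^-1 (suffix); strip both.
  Deconjugate: the word is γ·β·γ⁻¹ with γ = s2^-1 s2^-1 (prefix) and γ⁻¹ = s2 s2 (suffix); strip both.
Reduced to β = s1^-1 s2 s1^-1 s2^-1 s2^-1 s2^-1 on 3 strands, 6 crossings.
Compute on β:
Braid: s1^-1 s2 s1^-1 s2^-1 s2^-1 s2^-1 on 3 strands, 6 crossings.
Writhe w = (#positive) - (#negative) = 1 - 5 = -4.
Computing the Kauffman bracket via state sum. There are 2^6 = 64 states.
Each crossing splits two ways (0=vertical, 1=horizontal). The state's weight is A^(#A-smoothings - #B-smoothings) * d^(loops - 1).
Tabulate the states by total A-exponent and number of loops L (A-exp: L × count):
  A^6: L=4 ×1
  A^4: L=3 ×6
  A^2: L=2 ×12, L=4 ×3
  A^0: L=1 ×9, L=3 ×10, L=5 ×1
  A^-2: L=2 ×12, L=4 ×3
  A^-4: L=1 ×2, L=3 ×4
  A^-6: L=2 ×1
Each group contributes A^e * Σ count * d^(L-1):
Powers of d = -A^2 - A^-2: d^2 = A^4 + 2 + A^-4; d^3 = -A^6 - 3*A^2 - 3*A^-2 - A^-6; d^4 = A^8 + 4*A^4 + 6 + 4*A^-4 + A^-8.
  A^6 * (d^3) = -A^12 - 3*A^8 - 3*A^4 - 1
  A^4 * (6*d^2) = 6*A^8 + 12*A^4 + 6
  A^2 * (12*d + 3*d^3) = -3*A^8 - 21*A^4 - 21 - 3*A^-4
  A^0 * (9 + 10*d^2 + d^4) = A^8 + 14*A^4 + 35 + 14*A^-4 + A^-8
  A^-2 * (12*d + 3*d^3) = -3*A^4 - 21 - 21*A^-4 - 3*A^-8
  A^-4 * (2 + 4*d^2) = 4 + 10*A^-4 + 4*A^-8
  A^-6 * (d) = -A^-4 - A^-8
Summing the groups: <K> = -A^12 + A^8 - A^4 + 2 - A^-4 + A^-8
Normalise by the writhe: (-A^3)^(-w) = (-A^3)^(4) = A^12, so f(A) = A^12 * <K> = -A^24 + A^20 - A^16 + 2*A^12 - A^8 + A^4.
Substitute A = t^(-1/4), i.e. A^e → t^(-e/4): V(t) = t^-1 - t^-2 + 2*t^-3 - t^-4 + t^-5 - t^-6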